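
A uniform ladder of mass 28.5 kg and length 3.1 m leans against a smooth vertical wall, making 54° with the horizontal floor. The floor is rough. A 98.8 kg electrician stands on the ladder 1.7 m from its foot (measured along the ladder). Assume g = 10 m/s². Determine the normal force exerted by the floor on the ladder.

N_floor ≈ 1270 N

ΣF_y = 0: N_floor = 28.5×10 + 98.8×10 = 1273 N.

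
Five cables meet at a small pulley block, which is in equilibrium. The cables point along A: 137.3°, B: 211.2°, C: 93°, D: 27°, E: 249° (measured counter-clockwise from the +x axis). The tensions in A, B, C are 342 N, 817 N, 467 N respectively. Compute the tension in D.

T_D ≈ 1510 N

Resolve: ΣF_x = 342 cos 137.3° + 817 cos 211.2° + 467 cos 93° + T_D cos 27° + T_E cos 249° = 0.
        ΣF_y = 342 sin 137.3° + 817 sin 211.2° + 467 sin 93° + T_D sin 27° + T_E sin 249° = 0.
The known terms sum to (-974.6, 275.1) N, so 0.8910 T_D − 0.3584 T_E = 974.6 and 0.4540 T_D − 0.9336 T_E = -275.1.
Solving simultaneously: T_D = 1507 N, T_E = 1028 N.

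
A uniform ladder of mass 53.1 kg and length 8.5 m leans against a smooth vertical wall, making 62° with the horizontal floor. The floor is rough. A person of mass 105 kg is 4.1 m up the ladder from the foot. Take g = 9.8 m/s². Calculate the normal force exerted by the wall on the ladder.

N_wall ≈ 402 N

Torques about the foot: N_wall · 8.5 sin 62° = 53.1×9.8×4.25 cos 62° + 105×9.8×4.1 cos 62° → N_wall = 402.25 N.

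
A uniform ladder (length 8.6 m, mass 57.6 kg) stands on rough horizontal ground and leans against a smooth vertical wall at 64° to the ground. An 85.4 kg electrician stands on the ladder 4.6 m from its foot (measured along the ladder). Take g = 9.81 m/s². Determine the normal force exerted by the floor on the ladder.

ΣF_y = 0: N_floor = 57.6×9.81 + 85.4×9.81 = 1402.8 N.

N_floor ≈ 1400 N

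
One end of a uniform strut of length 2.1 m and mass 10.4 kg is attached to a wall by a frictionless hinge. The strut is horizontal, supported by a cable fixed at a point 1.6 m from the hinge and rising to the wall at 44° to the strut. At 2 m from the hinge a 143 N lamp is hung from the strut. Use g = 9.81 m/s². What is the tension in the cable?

Take torques about the hinge: T sin 44° · 1.6 = 10.4×9.81×1.05 + 143×2 = 393.13 N·m.
So T = 393.13 / (0.6947 × 1.6) = 353.7 N.

T ≈ 354 N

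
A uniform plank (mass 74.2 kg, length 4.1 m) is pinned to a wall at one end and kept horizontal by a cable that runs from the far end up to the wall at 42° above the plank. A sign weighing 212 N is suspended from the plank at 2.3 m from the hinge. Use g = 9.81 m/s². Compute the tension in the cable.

T ≈ 722 N

Take torques about the hinge: T sin 42° · 4.1 = 74.2×9.81×2.05 + 212×2.3 = 1979.8 N·m.
So T = 1979.8 / (0.6691 × 4.1) = 721.65 N.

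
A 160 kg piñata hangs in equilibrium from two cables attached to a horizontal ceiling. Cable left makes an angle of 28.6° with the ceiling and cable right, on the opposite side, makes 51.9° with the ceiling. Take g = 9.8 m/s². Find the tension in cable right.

T_right ≈ 1400 N

Weight W = 160 × 9.8 = 1568 N acts straight down.
Horizontal: T_left cos 28.6° = T_right cos 51.9°  →  T_left = 0.7028 T_right.
Vertical: T_left sin 28.6° + T_right sin 51.9° = 1568.
Substituting the horizontal relation into the vertical equation gives 1.123 T_right = 1568, so T_right = 1396 N.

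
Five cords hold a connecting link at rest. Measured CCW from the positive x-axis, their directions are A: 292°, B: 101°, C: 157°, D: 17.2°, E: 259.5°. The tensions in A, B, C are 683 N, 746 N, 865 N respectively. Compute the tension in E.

T_E ≈ 700 N

Resolve: ΣF_x = 683 cos 292° + 746 cos 101° + 865 cos 157° + T_D cos 17.2° + T_E cos 259.5° = 0.
        ΣF_y = 683 sin 292° + 746 sin 101° + 865 sin 157° + T_D sin 17.2° + T_E sin 259.5° = 0.
The known terms sum to (-682.7, 437) N, so 0.9553 T_D − 0.1822 T_E = 682.7 and 0.2957 T_D − 0.9833 T_E = -437.
Solving simultaneously: T_D = 848.1 N, T_E = 699.5 N.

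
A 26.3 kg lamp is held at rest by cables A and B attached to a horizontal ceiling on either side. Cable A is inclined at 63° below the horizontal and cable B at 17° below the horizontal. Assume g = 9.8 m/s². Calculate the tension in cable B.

Weight W = 26.3 × 9.8 = 257.7 N acts straight down.
Horizontal: T_A cos 63° = T_B cos 17°  →  T_A = 2.106 T_B.
Vertical: T_A sin 63° + T_B sin 17° = 257.7.
Substituting the horizontal relation into the vertical equation gives 2.169 T_B = 257.7, so T_B = 118.8 N.

T_B ≈ 119 N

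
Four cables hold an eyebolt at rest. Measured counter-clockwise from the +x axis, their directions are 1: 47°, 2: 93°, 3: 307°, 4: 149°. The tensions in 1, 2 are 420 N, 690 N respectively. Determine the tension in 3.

T_3 ≈ 2620 N

Resolve: ΣF_x = 420 cos 47° + 690 cos 93° + T_3 cos 307° + T_4 cos 149° = 0.
        ΣF_y = 420 sin 47° + 690 sin 93° + T_3 sin 307° + T_4 sin 149° = 0.
The known terms sum to (250.3, 996.2) N, so 0.6018 T_3 − 0.8572 T_4 = -250.3 and -0.7986 T_3 + 0.5150 T_4 = -996.2.
Solving simultaneously: T_3 = 2624 N, T_4 = 2134 N.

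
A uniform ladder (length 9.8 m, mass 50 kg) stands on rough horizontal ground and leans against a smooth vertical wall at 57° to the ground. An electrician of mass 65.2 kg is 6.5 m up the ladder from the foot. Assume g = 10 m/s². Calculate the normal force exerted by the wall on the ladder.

Torques about the foot: N_wall · 9.8 sin 57° = 50×10×4.9 cos 57° + 65.2×10×6.5 cos 57° → N_wall = 443.19 N.

N_wall ≈ 443 N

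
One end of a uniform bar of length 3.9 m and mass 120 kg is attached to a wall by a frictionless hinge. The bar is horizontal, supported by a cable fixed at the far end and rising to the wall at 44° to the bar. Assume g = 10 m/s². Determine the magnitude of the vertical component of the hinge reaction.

|H_y| ≈ 600 N

Take torques about the hinge: T sin 44° · 3.9 = 120×10×1.95 = 2340 N·m.
So T = 2340 / (0.6947 × 3.9) = 863.73 N.
ΣF_y = 0: H_y = (120×10) − T sin 44° = 1200 − 600 = 600 N.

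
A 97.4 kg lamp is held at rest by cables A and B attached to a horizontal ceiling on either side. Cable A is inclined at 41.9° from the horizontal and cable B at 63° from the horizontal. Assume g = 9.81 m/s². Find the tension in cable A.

Weight W = 97.4 × 9.81 = 955.5 N acts straight down.
Horizontal: T_A cos 41.9° = T_B cos 63°  →  T_B = 1.639 T_A.
Vertical: T_A sin 41.9° + T_B sin 63° = 955.5.
Substituting the horizontal relation into the vertical equation gives 2.129 T_A = 955.5, so T_A = 448.9 N.

T_A ≈ 449 N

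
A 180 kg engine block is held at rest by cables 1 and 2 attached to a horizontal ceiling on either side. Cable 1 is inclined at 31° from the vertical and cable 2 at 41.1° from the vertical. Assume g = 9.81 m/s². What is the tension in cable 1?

T_1 ≈ 1220 N

Angles from the horizontal: cable 1 is 90° − 31° = 59°, cable 2 is 90° − 41.1° = 48.9°.
Weight W = 180 × 9.81 = 1766 N acts straight down.
Horizontal: T_1 cos 59° = T_2 cos 48.9°  →  T_2 = 0.7835 T_1.
Vertical: T_1 sin 59° + T_2 sin 48.9° = 1766.
Substituting the horizontal relation into the vertical equation gives 1.448 T_1 = 1766, so T_1 = 1220 N.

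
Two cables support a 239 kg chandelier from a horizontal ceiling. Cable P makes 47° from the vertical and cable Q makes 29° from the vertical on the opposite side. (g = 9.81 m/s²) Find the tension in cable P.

T_P ≈ 1170 N

Angles from the horizontal: cable P is 90° − 47° = 43°, cable Q is 90° − 29° = 61°.
Weight W = 239 × 9.81 = 2345 N acts straight down.
Horizontal: T_P cos 43° = T_Q cos 61°  →  T_Q = 1.509 T_P.
Vertical: T_P sin 43° + T_Q sin 61° = 2345.
Substituting the horizontal relation into the vertical equation gives 2.001 T_P = 2345, so T_P = 1171 N.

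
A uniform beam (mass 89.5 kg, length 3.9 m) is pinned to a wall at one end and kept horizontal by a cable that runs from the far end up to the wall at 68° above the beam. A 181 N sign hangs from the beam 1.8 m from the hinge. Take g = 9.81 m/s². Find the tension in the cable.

Take torques about the hinge: T sin 68° · 3.9 = 89.5×9.81×1.95 + 181×1.8 = 2037.9 N·m.
So T = 2037.9 / (0.9272 × 3.9) = 563.57 N.

T ≈ 564 N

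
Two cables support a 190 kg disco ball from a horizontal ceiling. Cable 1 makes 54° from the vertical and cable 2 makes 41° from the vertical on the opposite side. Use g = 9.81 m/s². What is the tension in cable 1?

T_1 ≈ 1230 N

Angles from the horizontal: cable 1 is 90° − 54° = 36°, cable 2 is 90° − 41° = 49°.
Weight W = 190 × 9.81 = 1864 N acts straight down.
Horizontal: T_1 cos 36° = T_2 cos 49°  →  T_2 = 1.233 T_1.
Vertical: T_1 sin 36° + T_2 sin 49° = 1864.
Substituting the horizontal relation into the vertical equation gives 1.518 T_1 = 1864, so T_1 = 1227 N.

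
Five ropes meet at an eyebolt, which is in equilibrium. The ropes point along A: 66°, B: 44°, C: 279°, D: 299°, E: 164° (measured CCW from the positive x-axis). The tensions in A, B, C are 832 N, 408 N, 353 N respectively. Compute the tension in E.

T_E ≈ 1330 N

Resolve: ΣF_x = 832 cos 66° + 408 cos 44° + 353 cos 279° + T_D cos 299° + T_E cos 164° = 0.
        ΣF_y = 832 sin 66° + 408 sin 44° + 353 sin 279° + T_D sin 299° + T_E sin 164° = 0.
The known terms sum to (687.1, 694.8) N, so 0.4848 T_D − 0.9613 T_E = -687.1 and -0.8746 T_D + 0.2756 T_E = -694.8.
Solving simultaneously: T_D = 1212 N, T_E = 1326 N.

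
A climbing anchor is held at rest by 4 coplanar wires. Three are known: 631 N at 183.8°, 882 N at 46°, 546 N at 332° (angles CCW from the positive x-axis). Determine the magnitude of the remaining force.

F ≈ 574 N

Sum the known components: ΣF_x = 465.2 N, ΣF_y = 336.3 N.
For equilibrium the remaining force must supply (−ΣF_x, −ΣF_y) = (-465.2, -336.3) N.
Magnitude = √((-465.2)² + (-336.3)²) = 574 N; direction = atan2(-336.3, -465.2) = 215.9°.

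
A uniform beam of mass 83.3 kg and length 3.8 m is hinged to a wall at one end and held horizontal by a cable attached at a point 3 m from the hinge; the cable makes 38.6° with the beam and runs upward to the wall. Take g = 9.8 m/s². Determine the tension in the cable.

Take torques about the hinge: T sin 38.6° · 3 = 83.3×9.8×1.9 = 1551 N·m.
So T = 1551 / (0.6239 × 3) = 828.71 N.

T ≈ 829 N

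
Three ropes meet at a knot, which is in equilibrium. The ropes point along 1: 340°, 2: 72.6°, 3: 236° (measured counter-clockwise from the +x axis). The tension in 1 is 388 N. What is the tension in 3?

Resolve: ΣF_x = 388 cos 340° + T_2 cos 72.6° + T_3 cos 236° = 0.
        ΣF_y = 388 sin 340° + T_2 sin 72.6° + T_3 sin 236° = 0.
The known terms sum to (364.6, -132.7) N, so 0.2990 T_2 − 0.5592 T_3 = -364.6 and 0.9542 T_2 − 0.8290 T_3 = 132.7.
Solving simultaneously: T_2 = 1318 N, T_3 = 1357 N.

T_3 ≈ 1360 N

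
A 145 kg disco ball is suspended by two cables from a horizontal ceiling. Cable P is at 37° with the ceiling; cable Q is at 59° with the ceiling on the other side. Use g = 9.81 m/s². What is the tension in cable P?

Weight W = 145 × 9.81 = 1422 N acts straight down.
Horizontal: T_P cos 37° = T_Q cos 59°  →  T_Q = 1.551 T_P.
Vertical: T_P sin 37° + T_Q sin 59° = 1422.
Substituting the horizontal relation into the vertical equation gives 1.931 T_P = 1422, so T_P = 736.7 N.

T_P ≈ 737 N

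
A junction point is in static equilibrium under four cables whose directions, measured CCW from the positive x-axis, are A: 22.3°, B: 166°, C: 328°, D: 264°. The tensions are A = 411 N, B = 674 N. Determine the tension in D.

Resolve: ΣF_x = 411 cos 22.3° + 674 cos 166° + T_C cos 328° + T_D cos 264° = 0.
        ΣF_y = 411 sin 22.3° + 674 sin 166° + T_C sin 328° + T_D sin 264° = 0.
The known terms sum to (-273.7, 319) N, so 0.8480 T_C − 0.1045 T_D = 273.7 and -0.5299 T_C − 0.9945 T_D = -319.
Solving simultaneously: T_C = 340 N, T_D = 139.6 N.

T_D ≈ 140 N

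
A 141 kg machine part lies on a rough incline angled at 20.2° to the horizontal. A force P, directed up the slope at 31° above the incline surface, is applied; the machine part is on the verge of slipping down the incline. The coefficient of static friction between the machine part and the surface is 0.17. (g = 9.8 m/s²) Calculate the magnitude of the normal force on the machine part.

On the verge of sliding down the incline, friction equals μN and acts up the slope.
Perpendicular: N + P sin 31° = W cos 20.2° = 1297 N.
Along incline: P cos 31° + μN = W sin 20.2° with W sin 20.2° = 477.1 N.
Solving the pair for P and N: P = 333.5 N, N = 1125 N (and f = μN = 191.3 N).

N ≈ 1130 N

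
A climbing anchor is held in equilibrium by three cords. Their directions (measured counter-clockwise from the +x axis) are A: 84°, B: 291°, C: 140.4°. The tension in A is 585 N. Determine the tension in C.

T_C ≈ 541 N

Resolve: ΣF_x = 585 cos 84° + T_B cos 291° + T_C cos 140.4° = 0.
        ΣF_y = 585 sin 84° + T_B sin 291° + T_C sin 140.4° = 0.
The known terms sum to (61.15, 581.8) N, so 0.3584 T_B − 0.7705 T_C = -61.15 and -0.9336 T_B + 0.6374 T_C = -581.8.
Solving simultaneously: T_B = 992.6 N, T_C = 541 N.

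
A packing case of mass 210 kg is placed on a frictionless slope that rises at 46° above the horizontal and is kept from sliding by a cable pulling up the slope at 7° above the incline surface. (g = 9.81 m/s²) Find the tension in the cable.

Take axes along and perpendicular to the incline. Weight components: W sin 46° = 1482 N down-slope, W cos 46° = 1431 N into the surface.
Along incline: T cos 7° = W sin 46° → T = 1493 N.
Perpendicular: N = W cos 46° − T sin 7° = 1249 N.

T ≈ 1490 N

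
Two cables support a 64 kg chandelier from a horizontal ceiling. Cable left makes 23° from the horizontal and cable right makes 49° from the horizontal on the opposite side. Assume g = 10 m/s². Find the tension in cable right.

Weight W = 64 × 10 = 640 N acts straight down.
Horizontal: T_left cos 23° = T_right cos 49°  →  T_left = 0.7127 T_right.
Vertical: T_left sin 23° + T_right sin 49° = 640.
Substituting the horizontal relation into the vertical equation gives 1.033 T_right = 640, so T_right = 619.4 N.

T_right ≈ 619 N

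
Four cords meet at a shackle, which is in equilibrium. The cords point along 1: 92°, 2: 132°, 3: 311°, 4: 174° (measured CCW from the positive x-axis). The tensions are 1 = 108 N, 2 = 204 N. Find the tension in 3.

Resolve: ΣF_x = 108 cos 92° + 204 cos 132° + T_3 cos 311° + T_4 cos 174° = 0.
        ΣF_y = 108 sin 92° + 204 sin 132° + T_3 sin 311° + T_4 sin 174° = 0.
The known terms sum to (-140.3, 259.5) N, so 0.6561 T_3 − 0.9945 T_4 = 140.3 and -0.7547 T_3 + 0.1045 T_4 = -259.5.
Solving simultaneously: T_3 = 357 N, T_4 = 94.44 N.

T_3 ≈ 357 N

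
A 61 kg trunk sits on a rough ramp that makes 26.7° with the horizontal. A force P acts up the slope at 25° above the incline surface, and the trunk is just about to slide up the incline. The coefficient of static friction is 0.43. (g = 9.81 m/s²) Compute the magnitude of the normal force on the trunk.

On the verge of sliding up the incline, friction equals μN and acts down the slope.
Perpendicular: N + P sin 25° = W cos 26.7° = 534.6 N.
Along incline: P cos 25° = W sin 26.7° + μN  with W sin 26.7° = 268.9 N.
Solving the pair for P and N: P = 458.4 N, N = 340.9 N (and f = μN = 146.6 N).

N ≈ 341 N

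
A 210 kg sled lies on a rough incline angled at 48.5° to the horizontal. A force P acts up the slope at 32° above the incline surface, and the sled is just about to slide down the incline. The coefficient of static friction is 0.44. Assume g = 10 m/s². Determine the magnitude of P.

On the verge of sliding down the incline, friction equals μN and acts up the slope.
Perpendicular: N + P sin 32° = W cos 48.5° = 1392 N.
Along incline: P cos 32° + μN = W sin 48.5° with W sin 48.5° = 1573 N.
Solving the pair for P and N: P = 1562 N, N = 563.7 N (and f = μN = 248 N).

P ≈ 1560 N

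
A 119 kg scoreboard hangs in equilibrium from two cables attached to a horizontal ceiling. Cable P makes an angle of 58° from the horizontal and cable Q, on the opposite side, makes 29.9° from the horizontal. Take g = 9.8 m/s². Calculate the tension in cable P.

T_P ≈ 1010 N

Weight W = 119 × 9.8 = 1166 N acts straight down.
Horizontal: T_P cos 58° = T_Q cos 29.9°  →  T_Q = 0.6113 T_P.
Vertical: T_P sin 58° + T_Q sin 29.9° = 1166.
Substituting the horizontal relation into the vertical equation gives 1.153 T_P = 1166, so T_P = 1012 N.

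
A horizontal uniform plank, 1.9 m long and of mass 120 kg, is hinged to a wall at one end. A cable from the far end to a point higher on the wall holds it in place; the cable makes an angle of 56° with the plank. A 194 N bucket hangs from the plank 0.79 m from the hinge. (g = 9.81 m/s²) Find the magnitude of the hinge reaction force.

Take torques about the hinge: T sin 56° · 1.9 = 120×9.81×0.95 + 194×0.79 = 1271.6 N·m.
So T = 1271.6 / (0.8290 × 1.9) = 807.28 N.
ΣF_x = 0: H_x = T cos 56° = 451.42 N.
ΣF_y = 0: H_y = (120×9.81 + 194) − T sin 56° = 1371.2 − 669.26 = 701.94 N.
|H| = √(H_x² + H_y²) = √((451.42)² + (701.94)²) = 834.56 N.

|H| ≈ 835 N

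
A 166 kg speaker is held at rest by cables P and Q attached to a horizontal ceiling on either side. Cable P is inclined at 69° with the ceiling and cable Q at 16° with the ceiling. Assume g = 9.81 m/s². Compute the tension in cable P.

Weight W = 166 × 9.81 = 1628 N acts straight down.
Horizontal: T_P cos 69° = T_Q cos 16°  →  T_Q = 0.3728 T_P.
Vertical: T_P sin 69° + T_Q sin 16° = 1628.
Substituting the horizontal relation into the vertical equation gives 1.036 T_P = 1628, so T_P = 1571 N.

T_P ≈ 1570 N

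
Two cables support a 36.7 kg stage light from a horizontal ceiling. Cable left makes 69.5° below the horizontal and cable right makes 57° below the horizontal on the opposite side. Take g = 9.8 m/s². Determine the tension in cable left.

T_left ≈ 244 N

Weight W = 36.7 × 9.8 = 359.7 N acts straight down.
Horizontal: T_left cos 69.5° = T_right cos 57°  →  T_right = 0.643 T_left.
Vertical: T_left sin 69.5° + T_right sin 57° = 359.7.
Substituting the horizontal relation into the vertical equation gives 1.476 T_left = 359.7, so T_left = 243.7 N.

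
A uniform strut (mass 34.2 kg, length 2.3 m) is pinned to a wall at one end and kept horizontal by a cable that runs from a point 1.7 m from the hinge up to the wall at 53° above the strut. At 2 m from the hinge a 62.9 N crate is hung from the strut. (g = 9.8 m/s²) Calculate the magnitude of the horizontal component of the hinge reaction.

H_x ≈ 227 N

Take torques about the hinge: T sin 53° · 1.7 = 34.2×9.8×1.15 + 62.9×2 = 511.23 N·m.
So T = 511.23 / (0.7986 × 1.7) = 376.55 N.
ΣF_x = 0: H_x = T cos 53° = 226.61 N.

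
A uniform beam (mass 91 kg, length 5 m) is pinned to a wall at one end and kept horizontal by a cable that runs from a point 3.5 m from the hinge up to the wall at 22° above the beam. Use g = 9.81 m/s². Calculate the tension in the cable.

T ≈ 1700 N

Take torques about the hinge: T sin 22° · 3.5 = 91×9.81×2.5 = 2231.8 N·m.
So T = 2231.8 / (0.3746 × 3.5) = 1702.2 N.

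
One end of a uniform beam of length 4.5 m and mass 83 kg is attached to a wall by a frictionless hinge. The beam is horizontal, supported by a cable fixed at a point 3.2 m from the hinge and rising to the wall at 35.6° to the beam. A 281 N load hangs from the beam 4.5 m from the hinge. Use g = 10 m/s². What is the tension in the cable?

Take torques about the hinge: T sin 35.6° · 3.2 = 83×10×2.25 + 281×4.5 = 3132 N·m.
So T = 3132 / (0.5821 × 3.2) = 1681.3 N.

T ≈ 1680 N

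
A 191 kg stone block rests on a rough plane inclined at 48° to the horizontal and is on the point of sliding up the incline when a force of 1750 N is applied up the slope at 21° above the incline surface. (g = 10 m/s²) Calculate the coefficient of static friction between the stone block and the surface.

μ ≈ 0.329

On the verge of sliding up the incline, friction is at its maximum μN and acts down the slope.
Perpendicular to incline: N = W cos 48° − P sin 21° = 1278 − 627.1 = 650.9 N.
Along incline: P cos 21° − μN = W sin 48° → μ = −(W sin 48° − P cos 21°) / N = 0.3293.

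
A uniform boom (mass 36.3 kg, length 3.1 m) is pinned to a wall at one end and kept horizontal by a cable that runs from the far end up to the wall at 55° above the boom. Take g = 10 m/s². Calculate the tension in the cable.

T ≈ 222 N

Take torques about the hinge: T sin 55° · 3.1 = 36.3×10×1.55 = 562.65 N·m.
So T = 562.65 / (0.8192 × 3.1) = 221.57 N.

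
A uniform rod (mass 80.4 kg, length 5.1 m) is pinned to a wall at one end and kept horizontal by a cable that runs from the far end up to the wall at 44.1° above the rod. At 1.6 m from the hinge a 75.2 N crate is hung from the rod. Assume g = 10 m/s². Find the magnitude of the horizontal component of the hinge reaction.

H_x ≈ 439 N

Take torques about the hinge: T sin 44.1° · 5.1 = 80.4×10×2.55 + 75.2×1.6 = 2170.5 N·m.
So T = 2170.5 / (0.6959 × 5.1) = 611.56 N.
ΣF_x = 0: H_x = T cos 44.1° = 439.18 N.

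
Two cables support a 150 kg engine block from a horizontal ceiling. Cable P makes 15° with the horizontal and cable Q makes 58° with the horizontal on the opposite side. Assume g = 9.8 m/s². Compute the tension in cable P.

T_P ≈ 815 N

Weight W = 150 × 9.8 = 1470 N acts straight down.
Horizontal: T_P cos 15° = T_Q cos 58°  →  T_Q = 1.823 T_P.
Vertical: T_P sin 15° + T_Q sin 58° = 1470.
Substituting the horizontal relation into the vertical equation gives 1.805 T_P = 1470, so T_P = 814.6 N.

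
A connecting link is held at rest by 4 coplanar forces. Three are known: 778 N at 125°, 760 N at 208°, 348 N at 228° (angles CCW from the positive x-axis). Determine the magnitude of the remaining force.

F ≈ 1350 N

Sum the known components: ΣF_x = -1350 N, ΣF_y = 21.89 N.
For equilibrium the remaining force must supply (−ΣF_x, −ΣF_y) = (1350, -21.89) N.
Magnitude = √((1350)² + (-21.89)²) = 1350 N; direction = atan2(-21.89, 1350) = 359.1°.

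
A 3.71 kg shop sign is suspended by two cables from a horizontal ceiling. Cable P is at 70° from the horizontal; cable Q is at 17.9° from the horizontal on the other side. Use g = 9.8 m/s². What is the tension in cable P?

T_P ≈ 34.6 N

Weight W = 3.71 × 9.8 = 36.36 N acts straight down.
Horizontal: T_P cos 70° = T_Q cos 17.9°  →  T_Q = 0.3594 T_P.
Vertical: T_P sin 70° + T_Q sin 17.9° = 36.36.
Substituting the horizontal relation into the vertical equation gives 1.05 T_P = 36.36, so T_P = 34.62 N.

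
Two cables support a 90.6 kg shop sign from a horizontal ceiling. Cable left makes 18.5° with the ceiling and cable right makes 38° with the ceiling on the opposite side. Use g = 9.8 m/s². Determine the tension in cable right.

T_right ≈ 1010 N

Weight W = 90.6 × 9.8 = 887.9 N acts straight down.
Horizontal: T_left cos 18.5° = T_right cos 38°  →  T_left = 0.831 T_right.
Vertical: T_left sin 18.5° + T_right sin 38° = 887.9.
Substituting the horizontal relation into the vertical equation gives 0.8793 T_right = 887.9, so T_right = 1010 N.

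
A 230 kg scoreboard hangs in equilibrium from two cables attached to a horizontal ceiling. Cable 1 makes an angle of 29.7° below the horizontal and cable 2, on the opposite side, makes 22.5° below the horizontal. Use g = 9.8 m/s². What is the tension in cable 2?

T_2 ≈ 2480 N

Weight W = 230 × 9.8 = 2254 N acts straight down.
Horizontal: T_1 cos 29.7° = T_2 cos 22.5°  →  T_1 = 1.064 T_2.
Vertical: T_1 sin 29.7° + T_2 sin 22.5° = 2254.
Substituting the horizontal relation into the vertical equation gives 0.9097 T_2 = 2254, so T_2 = 2478 N.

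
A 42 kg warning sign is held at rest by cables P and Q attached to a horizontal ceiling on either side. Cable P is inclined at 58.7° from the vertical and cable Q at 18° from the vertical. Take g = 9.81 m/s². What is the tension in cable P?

T_P ≈ 131 N

Angles from the horizontal: cable P is 90° − 58.7° = 31.3°, cable Q is 90° − 18° = 72°.
Weight W = 42 × 9.81 = 412 N acts straight down.
Horizontal: T_P cos 31.3° = T_Q cos 72°  →  T_Q = 2.765 T_P.
Vertical: T_P sin 31.3° + T_Q sin 72° = 412.
Substituting the horizontal relation into the vertical equation gives 3.149 T_P = 412, so T_P = 130.8 N.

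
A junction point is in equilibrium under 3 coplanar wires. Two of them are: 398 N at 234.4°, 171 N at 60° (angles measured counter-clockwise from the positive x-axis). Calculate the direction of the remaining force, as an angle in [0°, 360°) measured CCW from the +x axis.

θ ≈ 50.2°

Sum the known components: ΣF_x = -146.2 N, ΣF_y = -175.5 N.
For equilibrium the remaining force must supply (−ΣF_x, −ΣF_y) = (146.2, 175.5) N.
Magnitude = √((146.2)² + (175.5)²) = 228.4 N; direction = atan2(175.5, 146.2) = 50.2°.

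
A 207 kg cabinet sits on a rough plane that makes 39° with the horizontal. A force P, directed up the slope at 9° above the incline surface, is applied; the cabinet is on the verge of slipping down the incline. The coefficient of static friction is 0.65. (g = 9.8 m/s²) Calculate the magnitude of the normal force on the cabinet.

On the verge of sliding down the incline, friction equals μN and acts up the slope.
Perpendicular: N + P sin 9° = W cos 39° = 1577 N.
Along incline: P cos 9° + μN = W sin 39° with W sin 39° = 1277 N.
Solving the pair for P and N: P = 284.3 N, N = 1532 N (and f = μN = 995.8 N).

N ≈ 1530 N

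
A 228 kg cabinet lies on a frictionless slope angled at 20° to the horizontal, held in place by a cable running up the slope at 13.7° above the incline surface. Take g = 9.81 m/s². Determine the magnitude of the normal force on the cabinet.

N ≈ 1920 N

Take axes along and perpendicular to the incline. Weight components: W sin 20° = 765 N down-slope, W cos 20° = 2102 N into the surface.
Along incline: T cos 13.7° = W sin 20° → T = 787.4 N.
Perpendicular: N = W cos 20° − T sin 13.7° = 1915 N.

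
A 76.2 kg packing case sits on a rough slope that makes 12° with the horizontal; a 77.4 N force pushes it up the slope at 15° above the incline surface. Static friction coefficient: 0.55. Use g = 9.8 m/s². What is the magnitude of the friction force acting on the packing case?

Axes along / perpendicular to the incline. W sin 12° = 155.3 N down-slope; W cos 12° = 730.4 N into the surface.
Perpendicular: N = W cos 12° − P sin 15° = 730.4 − 20.03 = 710.4 N.
Along incline: P cos 15° + f = W sin 12° (friction acts up-slope) → f = 155.3 − 74.76 = 80.5 N.
|f| = 80.5 N ≤ μN = 390.7 N, so the packing case is indeed static.

f ≈ 80.5 N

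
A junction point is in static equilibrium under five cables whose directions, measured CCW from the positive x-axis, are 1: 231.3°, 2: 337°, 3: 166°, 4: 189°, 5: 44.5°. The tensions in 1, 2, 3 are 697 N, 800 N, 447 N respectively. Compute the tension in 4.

Resolve: ΣF_x = 697 cos 231.3° + 800 cos 337° + 447 cos 166° + T_4 cos 189° + T_5 cos 44.5° = 0.
        ΣF_y = 697 sin 231.3° + 800 sin 337° + 447 sin 166° + T_4 sin 189° + T_5 sin 44.5° = 0.
The known terms sum to (-133.1, -748.4) N, so -0.9877 T_4 + 0.7133 T_5 = 133.1 and -0.1564 T_4 + 0.7009 T_5 = 748.4.
Solving simultaneously: T_4 = 758.6 N, T_5 = 1237 N.

T_4 ≈ 759 N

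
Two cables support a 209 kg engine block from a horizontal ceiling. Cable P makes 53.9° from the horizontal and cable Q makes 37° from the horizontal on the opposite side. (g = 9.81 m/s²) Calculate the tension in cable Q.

T_Q ≈ 1210 N

Weight W = 209 × 9.81 = 2050 N acts straight down.
Horizontal: T_P cos 53.9° = T_Q cos 37°  →  T_P = 1.355 T_Q.
Vertical: T_P sin 53.9° + T_Q sin 37° = 2050.
Substituting the horizontal relation into the vertical equation gives 1.697 T_Q = 2050, so T_Q = 1208 N.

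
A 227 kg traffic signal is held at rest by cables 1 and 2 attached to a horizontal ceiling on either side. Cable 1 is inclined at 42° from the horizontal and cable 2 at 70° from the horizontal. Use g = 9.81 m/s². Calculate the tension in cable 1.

Weight W = 227 × 9.81 = 2227 N acts straight down.
Horizontal: T_1 cos 42° = T_2 cos 70°  →  T_2 = 2.173 T_1.
Vertical: T_1 sin 42° + T_2 sin 70° = 2227.
Substituting the horizontal relation into the vertical equation gives 2.711 T_1 = 2227, so T_1 = 821.4 N.

T_1 ≈ 821 N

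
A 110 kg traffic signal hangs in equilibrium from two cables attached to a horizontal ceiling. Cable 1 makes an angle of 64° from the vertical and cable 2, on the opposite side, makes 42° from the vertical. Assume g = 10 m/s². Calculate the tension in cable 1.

T_1 ≈ 766 N

Angles from the horizontal: cable 1 is 90° − 64° = 26°, cable 2 is 90° − 42° = 48°.
Weight W = 110 × 10 = 1100 N acts straight down.
Horizontal: T_1 cos 26° = T_2 cos 48°  →  T_2 = 1.343 T_1.
Vertical: T_1 sin 26° + T_2 sin 48° = 1100.
Substituting the horizontal relation into the vertical equation gives 1.437 T_1 = 1100, so T_1 = 765.7 N.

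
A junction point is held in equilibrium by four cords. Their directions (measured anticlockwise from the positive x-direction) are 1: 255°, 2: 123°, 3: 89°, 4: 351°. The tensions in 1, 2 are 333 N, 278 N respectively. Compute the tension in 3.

Resolve: ΣF_x = 333 cos 255° + 278 cos 123° + T_3 cos 89° + T_4 cos 351° = 0.
        ΣF_y = 333 sin 255° + 278 sin 123° + T_3 sin 89° + T_4 sin 351° = 0.
The known terms sum to (-237.6, -88.5) N, so 0.0175 T_3 + 0.9877 T_4 = 237.6 and 0.9998 T_3 − 0.1564 T_4 = 88.5.
Solving simultaneously: T_3 = 125.8 N, T_4 = 238.3 N.

T_3 ≈ 126 N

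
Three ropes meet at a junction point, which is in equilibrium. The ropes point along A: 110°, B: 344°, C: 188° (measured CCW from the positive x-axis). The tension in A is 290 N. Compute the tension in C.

Resolve: ΣF_x = 290 cos 110° + T_B cos 344° + T_C cos 188° = 0.
        ΣF_y = 290 sin 110° + T_B sin 344° + T_C sin 188° = 0.
The known terms sum to (-99.19, 272.5) N, so 0.9613 T_B − 0.9903 T_C = 99.19 and -0.2756 T_B − 0.1392 T_C = -272.5.
Solving simultaneously: T_B = 697.4 N, T_C = 576.8 N.

T_C ≈ 577 N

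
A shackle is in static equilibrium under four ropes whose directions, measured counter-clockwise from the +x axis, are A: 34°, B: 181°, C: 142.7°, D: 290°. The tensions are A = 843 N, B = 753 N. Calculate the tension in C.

Resolve: ΣF_x = 843 cos 34° + 753 cos 181° + T_C cos 142.7° + T_D cos 290° = 0.
        ΣF_y = 843 sin 34° + 753 sin 181° + T_C sin 142.7° + T_D sin 290° = 0.
The known terms sum to (-54.01, 458.3) N, so -0.7955 T_C + 0.3420 T_D = 54.01 and 0.6060 T_C − 0.9397 T_D = -458.3.
Solving simultaneously: T_C = 196.2 N, T_D = 614.2 N.

T_C ≈ 196 N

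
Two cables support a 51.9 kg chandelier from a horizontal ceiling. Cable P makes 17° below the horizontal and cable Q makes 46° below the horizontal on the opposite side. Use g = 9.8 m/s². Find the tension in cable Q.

Weight W = 51.9 × 9.8 = 508.6 N acts straight down.
Horizontal: T_P cos 17° = T_Q cos 46°  →  T_P = 0.7264 T_Q.
Vertical: T_P sin 17° + T_Q sin 46° = 508.6.
Substituting the horizontal relation into the vertical equation gives 0.9317 T_Q = 508.6, so T_Q = 545.9 N.

T_Q ≈ 546 N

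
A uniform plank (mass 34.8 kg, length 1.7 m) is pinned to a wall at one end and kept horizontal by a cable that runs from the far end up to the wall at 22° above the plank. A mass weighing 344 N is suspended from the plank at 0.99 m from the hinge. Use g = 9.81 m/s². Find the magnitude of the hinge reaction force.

|H| ≈ 971 N

Take torques about the hinge: T sin 22° · 1.7 = 34.8×9.81×0.85 + 344×0.99 = 630.74 N·m.
So T = 630.74 / (0.3746 × 1.7) = 990.43 N.
ΣF_x = 0: H_x = T cos 22° = 918.32 N.
ΣF_y = 0: H_y = (34.8×9.81 + 344) − T sin 22° = 685.39 − 371.02 = 314.36 N.
|H| = √(H_x² + H_y²) = √((918.32)² + (314.36)²) = 970.63 N.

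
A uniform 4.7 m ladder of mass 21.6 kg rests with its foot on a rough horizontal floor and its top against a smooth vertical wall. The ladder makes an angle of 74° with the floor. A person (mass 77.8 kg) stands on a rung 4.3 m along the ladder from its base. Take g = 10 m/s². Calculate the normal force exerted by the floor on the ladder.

N_floor ≈ 994 N

ΣF_y = 0: N_floor = 21.6×10 + 77.8×10 = 994 N.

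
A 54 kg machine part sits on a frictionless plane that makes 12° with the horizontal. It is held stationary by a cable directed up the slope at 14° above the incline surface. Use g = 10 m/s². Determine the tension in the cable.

Take axes along and perpendicular to the incline. Weight components: W sin 12° = 112.3 N down-slope, W cos 12° = 528.2 N into the surface.
Along incline: T cos 14° = W sin 12° → T = 115.7 N.
Perpendicular: N = W cos 12° − T sin 14° = 500.2 N.

T ≈ 116 N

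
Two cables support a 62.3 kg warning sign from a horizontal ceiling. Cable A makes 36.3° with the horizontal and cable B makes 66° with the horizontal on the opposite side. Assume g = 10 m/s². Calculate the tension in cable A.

T_A ≈ 259 N

Weight W = 62.3 × 10 = 623 N acts straight down.
Horizontal: T_A cos 36.3° = T_B cos 66°  →  T_B = 1.981 T_A.
Vertical: T_A sin 36.3° + T_B sin 66° = 623.
Substituting the horizontal relation into the vertical equation gives 2.402 T_A = 623, so T_A = 259.4 N.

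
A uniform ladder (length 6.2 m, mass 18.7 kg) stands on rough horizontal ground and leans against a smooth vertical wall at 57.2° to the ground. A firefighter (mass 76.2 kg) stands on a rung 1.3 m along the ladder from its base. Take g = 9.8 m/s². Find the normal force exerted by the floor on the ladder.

N_floor ≈ 930 N

ΣF_y = 0: N_floor = 18.7×9.8 + 76.2×9.8 = 930.02 N.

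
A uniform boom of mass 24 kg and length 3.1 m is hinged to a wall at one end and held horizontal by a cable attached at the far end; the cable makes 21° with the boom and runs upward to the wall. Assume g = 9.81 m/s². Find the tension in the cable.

T ≈ 328 N

Take torques about the hinge: T sin 21° · 3.1 = 24×9.81×1.55 = 364.93 N·m.
So T = 364.93 / (0.3584 × 3.1) = 328.49 N.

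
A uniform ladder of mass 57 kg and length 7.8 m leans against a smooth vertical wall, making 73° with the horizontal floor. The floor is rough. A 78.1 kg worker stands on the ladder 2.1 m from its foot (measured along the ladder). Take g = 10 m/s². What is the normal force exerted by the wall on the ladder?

N_wall ≈ 151 N

Torques about the foot: N_wall · 7.8 sin 73° = 57×10×3.9 cos 73° + 78.1×10×2.1 cos 73° → N_wall = 151.42 N.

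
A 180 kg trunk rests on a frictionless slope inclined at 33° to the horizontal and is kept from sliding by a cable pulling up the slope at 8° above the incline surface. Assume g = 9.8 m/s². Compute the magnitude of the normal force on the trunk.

N ≈ 1340 N

Take axes along and perpendicular to the incline. Weight components: W sin 33° = 960.7 N down-slope, W cos 33° = 1479 N into the surface.
Along incline: T cos 8° = W sin 33° → T = 970.2 N.
Perpendicular: N = W cos 33° − T sin 8° = 1344 N.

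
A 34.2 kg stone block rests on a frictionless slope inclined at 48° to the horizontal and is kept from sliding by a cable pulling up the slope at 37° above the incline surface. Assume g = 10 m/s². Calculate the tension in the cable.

Take axes along and perpendicular to the incline. Weight components: W sin 48° = 254.2 N down-slope, W cos 48° = 228.8 N into the surface.
Along incline: T cos 37° = W sin 48° → T = 318.2 N.
Perpendicular: N = W cos 48° − T sin 37° = 37.32 N.

T ≈ 318 N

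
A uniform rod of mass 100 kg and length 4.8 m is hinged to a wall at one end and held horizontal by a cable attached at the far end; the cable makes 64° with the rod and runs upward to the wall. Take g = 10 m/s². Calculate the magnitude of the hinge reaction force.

Take torques about the hinge: T sin 64° · 4.8 = 100×10×2.4 = 2400 N·m.
So T = 2400 / (0.8988 × 4.8) = 556.3 N.
ΣF_x = 0: H_x = T cos 64° = 243.87 N.
ΣF_y = 0: H_y = (100×10) − T sin 64° = 1000 − 500 = 500 N.
|H| = √(H_x² + H_y²) = √((243.87)² + (500)²) = 556.3 N.

|H| ≈ 556 N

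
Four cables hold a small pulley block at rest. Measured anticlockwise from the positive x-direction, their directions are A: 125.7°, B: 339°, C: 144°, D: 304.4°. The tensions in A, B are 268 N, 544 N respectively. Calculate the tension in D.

T_D ≈ 671 N

Resolve: ΣF_x = 268 cos 125.7° + 544 cos 339° + T_C cos 144° + T_D cos 304.4° = 0.
        ΣF_y = 268 sin 125.7° + 544 sin 339° + T_C sin 144° + T_D sin 304.4° = 0.
The known terms sum to (351.5, 22.69) N, so -0.8090 T_C + 0.5650 T_D = -351.5 and 0.5878 T_C − 0.8251 T_D = -22.69.
Solving simultaneously: T_C = 902.7 N, T_D = 670.6 N.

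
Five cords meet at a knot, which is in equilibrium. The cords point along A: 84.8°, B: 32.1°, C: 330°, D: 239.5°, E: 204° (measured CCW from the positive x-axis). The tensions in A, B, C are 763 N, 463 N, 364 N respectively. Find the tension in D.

Resolve: ΣF_x = 763 cos 84.8° + 463 cos 32.1° + 364 cos 330° + T_D cos 239.5° + T_E cos 204° = 0.
        ΣF_y = 763 sin 84.8° + 463 sin 32.1° + 364 sin 330° + T_D sin 239.5° + T_E sin 204° = 0.
The known terms sum to (776.6, 823.9) N, so -0.5075 T_D − 0.9135 T_E = -776.6 and -0.8616 T_D − 0.4067 T_E = -823.9.
Solving simultaneously: T_D = 752.2 N, T_E = 432.2 N.

T_D ≈ 752 N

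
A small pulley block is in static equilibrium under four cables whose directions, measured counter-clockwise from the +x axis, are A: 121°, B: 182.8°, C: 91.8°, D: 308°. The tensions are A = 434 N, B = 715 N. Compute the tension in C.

T_C ≈ 900 N

Resolve: ΣF_x = 434 cos 121° + 715 cos 182.8° + T_C cos 91.8° + T_D cos 308° = 0.
        ΣF_y = 434 sin 121° + 715 sin 182.8° + T_C sin 91.8° + T_D sin 308° = 0.
The known terms sum to (-937.7, 337.1) N, so -0.0314 T_C + 0.6157 T_D = 937.7 and 0.9995 T_C − 0.7880 T_D = -337.1.
Solving simultaneously: T_C = 899.7 N, T_D = 1569 N.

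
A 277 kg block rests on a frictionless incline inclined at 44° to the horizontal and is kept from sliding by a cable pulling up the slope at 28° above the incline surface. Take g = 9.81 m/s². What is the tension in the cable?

Take axes along and perpendicular to the incline. Weight components: W sin 44° = 1888 N down-slope, W cos 44° = 1955 N into the surface.
Along incline: T cos 28° = W sin 44° → T = 2138 N.
Perpendicular: N = W cos 44° − T sin 28° = 951 N.

T ≈ 2140 N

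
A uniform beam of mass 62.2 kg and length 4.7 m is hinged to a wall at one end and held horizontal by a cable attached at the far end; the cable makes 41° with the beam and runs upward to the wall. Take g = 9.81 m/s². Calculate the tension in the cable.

T ≈ 465 N

Take torques about the hinge: T sin 41° · 4.7 = 62.2×9.81×2.35 = 1433.9 N·m.
So T = 1433.9 / (0.6561 × 4.7) = 465.04 N.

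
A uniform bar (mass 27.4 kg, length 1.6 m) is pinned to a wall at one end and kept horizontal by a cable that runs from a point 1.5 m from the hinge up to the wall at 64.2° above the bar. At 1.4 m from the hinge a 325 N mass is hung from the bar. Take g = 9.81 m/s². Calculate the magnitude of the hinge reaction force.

|H| ≈ 261 N

Take torques about the hinge: T sin 64.2° · 1.5 = 27.4×9.81×0.8 + 325×1.4 = 670.04 N·m.
So T = 670.04 / (0.9003 × 1.5) = 496.15 N.
ΣF_x = 0: H_x = T cos 64.2° = 215.94 N.
ΣF_y = 0: H_y = (27.4×9.81 + 325) − T sin 64.2° = 593.79 − 446.69 = 147.1 N.
|H| = √(H_x² + H_y²) = √((215.94)² + (147.1)²) = 261.28 N.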